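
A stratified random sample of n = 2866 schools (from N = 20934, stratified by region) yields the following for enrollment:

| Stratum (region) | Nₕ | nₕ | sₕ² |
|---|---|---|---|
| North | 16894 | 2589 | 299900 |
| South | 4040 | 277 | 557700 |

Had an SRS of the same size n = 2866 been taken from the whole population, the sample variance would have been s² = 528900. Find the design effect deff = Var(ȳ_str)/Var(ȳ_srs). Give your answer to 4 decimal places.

Var(ȳ_str) = Σ Wₕ²(1−fₕ)sₕ²/nₕ with Wₕ = Nₕ/20934:
  North: (16894/20934)²·(1−2589/16894)·299900/2589 = 63.879326
  South: (4040/20934)²·(1−277/4040)·557700/277 = 69.844469
  → Var(ȳ_str) = 133.7238.
Var(ȳ_srs) = (1 − 2866/20934)·528900/2866 = 159.2778.
deff = 133.7238 / 159.2778 = 0.8396.

0.8396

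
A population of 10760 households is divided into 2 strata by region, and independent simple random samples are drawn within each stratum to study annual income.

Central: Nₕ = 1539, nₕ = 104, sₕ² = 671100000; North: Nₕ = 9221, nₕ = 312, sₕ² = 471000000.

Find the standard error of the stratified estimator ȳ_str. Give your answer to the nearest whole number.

1093

Var(ȳ_str) = Σₕ Wₕ²(1 − fₕ)sₕ²/nₕ with Wₕ = Nₕ/N, N = 10760.
Central: Wₕ = 0.14302974; term = 0.14302974²·(1 − 0.06757635)·671100000/104 = 123089.18.
North: Wₕ = 0.85697026; term = 0.85697026²·(1 − 0.03383581)·471000000/312 = 1.0711462 × 10^6.
Sum = 1.1942354 × 10^6.
SE = √(1.1942354 × 10^6) = 1093.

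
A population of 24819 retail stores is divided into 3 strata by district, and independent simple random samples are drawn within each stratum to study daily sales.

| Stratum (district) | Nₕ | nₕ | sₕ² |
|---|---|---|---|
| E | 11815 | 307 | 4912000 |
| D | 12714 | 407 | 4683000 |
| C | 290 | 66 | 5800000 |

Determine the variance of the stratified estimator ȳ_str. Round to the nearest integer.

6464

Var(ȳ_str) = Σₕ Wₕ²(1 − fₕ)sₕ²/nₕ with Wₕ = Nₕ/N, N = 24819.
E: Wₕ = 0.47604658; term = 0.47604658²·(1 − 0.02598392)·4912000/307 = 3531.7097.
D: Wₕ = 0.51226883; term = 0.51226883²·(1 − 0.03201196)·4683000/407 = 2922.7764.
C: Wₕ = 0.01168460; term = 0.01168460²·(1 − 0.22758621)·5800000/66 = 9.267477.
Sum = 6463.7536.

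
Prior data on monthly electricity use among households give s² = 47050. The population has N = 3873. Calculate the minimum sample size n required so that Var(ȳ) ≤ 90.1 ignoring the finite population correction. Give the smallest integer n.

523

Without fpc, n₀ = s²/D = 47050/90.1 = 522.1976.
Rounding up, n = 523.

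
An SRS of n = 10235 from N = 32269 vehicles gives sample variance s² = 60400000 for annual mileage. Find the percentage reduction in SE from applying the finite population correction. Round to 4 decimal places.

f = n/N = 10235/32269 = 0.31717748.
SE_no-fpc = √(s²/n) = 76.820043; SE_fpc = √((1−f)s²/n) = 63.478764.
Ratio = √(1−f) = 0.82633076. Reduction = 100·(1 − 0.82633076) = 17.3669%.

17.3669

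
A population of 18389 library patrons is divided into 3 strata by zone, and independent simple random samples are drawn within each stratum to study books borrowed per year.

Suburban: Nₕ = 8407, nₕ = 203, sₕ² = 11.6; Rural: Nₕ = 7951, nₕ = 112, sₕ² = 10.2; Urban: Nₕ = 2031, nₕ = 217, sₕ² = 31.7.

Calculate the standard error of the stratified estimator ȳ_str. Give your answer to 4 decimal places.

Var(ȳ_str) = Σₕ Wₕ²(1 − fₕ)sₕ²/nₕ with Wₕ = Nₕ/N, N = 18389.
Suburban: Wₕ = 0.45717549; term = 0.45717549²·(1 − 0.02414654)·11.6/203 = 0.011655004.
Rural: Wₕ = 0.43237805; term = 0.43237805²·(1 − 0.01408628)·10.2/112 = 0.016786043.
Urban: Wₕ = 0.11044646; term = 0.11044646²·(1 − 0.10684392)·31.7/217 = 0.0015915875.
Sum = 0.030032635.
SE = √(0.030032635) = 0.1733.

0.1733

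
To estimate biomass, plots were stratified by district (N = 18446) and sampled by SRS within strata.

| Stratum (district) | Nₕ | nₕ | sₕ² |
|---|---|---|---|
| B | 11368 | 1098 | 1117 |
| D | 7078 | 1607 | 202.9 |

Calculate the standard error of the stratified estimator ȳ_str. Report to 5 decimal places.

0.60285

Var(ȳ_str) = Σₕ Wₕ²(1 − fₕ)sₕ²/nₕ with Wₕ = Nₕ/N, N = 18446.
B: Wₕ = 0.61628537; term = 0.61628537²·(1 − 0.09658691)·1117/1098 = 0.34906068.
D: Wₕ = 0.38371463; term = 0.38371463²·(1 − 0.22704154)·202.9/1607 = 0.014369413.
Sum = 0.36343009.
SE = √(0.36343009) = 0.60285.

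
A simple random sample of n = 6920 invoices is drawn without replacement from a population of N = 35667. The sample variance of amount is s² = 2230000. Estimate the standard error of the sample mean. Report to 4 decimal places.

16.1162

Under SRS without replacement, Var(ȳ) = (1 − f)·s²/n with f = n/N = 6920/35667 = 0.19401688.
Var(ȳ) = (1 − 0.19401688)·2230000/6920 = 0.80598312·322.25434 = 259.73156.
SE(ȳ) = √(259.73156) = 16.1162.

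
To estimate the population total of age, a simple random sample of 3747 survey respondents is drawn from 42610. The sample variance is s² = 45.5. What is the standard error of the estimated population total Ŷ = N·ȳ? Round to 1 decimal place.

4484.2

Var(Ŷ) = N²·Var(ȳ) = N²·(1 − n/N)·s²/n.
f = 3747/42610 = 0.08793710; Var(ȳ) = 0.91206290·45.5/3747 = 0.011075223.
Var(Ŷ) = 42610² · 0.011075223 = 2.0108309 × 10^7.
SE(Ŷ) = √(2.0108309 × 10^7) = 4484.2.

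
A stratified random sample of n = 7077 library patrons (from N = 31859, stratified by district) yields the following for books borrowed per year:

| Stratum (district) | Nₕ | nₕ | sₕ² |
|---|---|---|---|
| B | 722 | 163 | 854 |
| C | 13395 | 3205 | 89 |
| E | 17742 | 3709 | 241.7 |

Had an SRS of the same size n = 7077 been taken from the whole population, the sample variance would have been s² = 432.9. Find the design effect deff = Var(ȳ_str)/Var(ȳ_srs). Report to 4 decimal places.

Var(ȳ_str) = Σ Wₕ²(1−fₕ)sₕ²/nₕ with Wₕ = Nₕ/31859:
  B: (722/31859)²·(1−163/722)·854/163 = 0.0020833152
  C: (13395/31859)²·(1−3205/13395)·89/3205 = 0.0037343463
  E: (17742/31859)²·(1−3709/17742)·241.7/3709 = 0.015984853
  → Var(ȳ_str) = 0.021802515.
Var(ȳ_srs) = (1 − 7077/31859)·432.9/7077 = 0.04758199.
deff = 0.021802515 / 0.04758199 = 0.4582.

0.4582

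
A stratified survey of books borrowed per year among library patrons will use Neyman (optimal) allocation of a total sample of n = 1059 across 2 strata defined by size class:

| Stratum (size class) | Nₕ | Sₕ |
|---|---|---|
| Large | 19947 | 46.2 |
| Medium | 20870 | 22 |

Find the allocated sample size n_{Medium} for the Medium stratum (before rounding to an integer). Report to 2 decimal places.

352.16

Neyman allocation: nₕ = n·NₕSₕ / Σⱼ NⱼSⱼ.
Σ NⱼSⱼ = 19947·46.2 + 20870·22 = 1.3806914 × 10^6.
n_{Medium} = 1059·20870·22 / (1.3806914 × 10^6) = 352.16.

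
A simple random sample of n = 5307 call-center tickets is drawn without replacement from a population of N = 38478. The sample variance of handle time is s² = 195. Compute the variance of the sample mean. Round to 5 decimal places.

0.03168

Under SRS without replacement, Var(ȳ) = (1 − f)·s²/n with f = n/N = 5307/38478 = 0.13792297.
Var(ȳ) = (1 − 0.13792297)·195/5307 = 0.86207703·0.036743923 = 0.031676092.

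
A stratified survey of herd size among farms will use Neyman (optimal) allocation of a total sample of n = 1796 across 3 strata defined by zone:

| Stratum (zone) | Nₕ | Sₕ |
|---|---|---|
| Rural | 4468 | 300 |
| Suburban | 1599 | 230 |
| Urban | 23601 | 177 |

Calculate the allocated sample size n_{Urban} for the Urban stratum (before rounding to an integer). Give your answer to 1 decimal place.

1274.7

Neyman allocation: nₕ = n·NₕSₕ / Σⱼ NⱼSⱼ.
Σ NⱼSⱼ = 4468·300 + 1599·230 + 23601·177 = 5.885547 × 10^6.
n_{Urban} = 1796·23601·177 / (5.885547 × 10^6) = 1274.7.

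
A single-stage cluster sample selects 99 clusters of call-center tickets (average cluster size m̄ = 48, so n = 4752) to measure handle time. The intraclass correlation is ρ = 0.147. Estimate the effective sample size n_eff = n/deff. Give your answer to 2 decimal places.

deff = 1 + (48 − 1)·0.147 = 1 + 6.909 = 7.909.
n_eff = 4752 / 7.909 = 600.83.

600.83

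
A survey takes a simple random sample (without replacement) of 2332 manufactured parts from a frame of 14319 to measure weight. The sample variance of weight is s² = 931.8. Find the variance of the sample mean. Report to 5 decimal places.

Under SRS without replacement, Var(ȳ) = (1 − f)·s²/n with f = n/N = 2332/14319 = 0.16286053.
Var(ȳ) = (1 − 0.16286053)·931.8/2332 = 0.83713947·0.39957118 = 0.33449681.

0.33450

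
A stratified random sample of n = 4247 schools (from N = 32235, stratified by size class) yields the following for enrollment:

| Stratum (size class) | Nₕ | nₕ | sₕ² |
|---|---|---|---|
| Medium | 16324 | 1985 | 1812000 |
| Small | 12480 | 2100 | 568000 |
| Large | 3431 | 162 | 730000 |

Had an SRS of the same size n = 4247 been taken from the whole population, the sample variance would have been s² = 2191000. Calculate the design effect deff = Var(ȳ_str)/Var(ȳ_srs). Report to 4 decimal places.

0.6429

Var(ȳ_str) = Σ Wₕ²(1−fₕ)sₕ²/nₕ with Wₕ = Nₕ/32235:
  Medium: (16324/32235)²·(1−1985/16324)·1812000/1985 = 205.63062
  Small: (12480/32235)²·(1−2100/12480)·568000/2100 = 33.71985
  Large: (3431/32235)²·(1−162/3431)·730000/162 = 48.639392
  → Var(ȳ_str) = 287.98986.
Var(ȳ_srs) = (1 − 4247/32235)·2191000/4247 = 447.92397.
deff = 287.98986 / 447.92397 = 0.6429.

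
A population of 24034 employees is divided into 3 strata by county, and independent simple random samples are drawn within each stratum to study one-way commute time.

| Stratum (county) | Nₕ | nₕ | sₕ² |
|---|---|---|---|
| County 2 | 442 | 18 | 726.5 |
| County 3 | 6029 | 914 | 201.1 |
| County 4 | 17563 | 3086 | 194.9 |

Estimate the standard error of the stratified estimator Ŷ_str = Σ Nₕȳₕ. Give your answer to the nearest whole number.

5514

Var(Ŷ_str) = Σₕ Nₕ²(1 − fₕ)sₕ²/nₕ.
County 2: 442²·(1 − 18/442)·726.5/18 = 7.5639951 × 10^6.
County 3: 6029²·(1 − 914/6029)·201.1/914 = 6.7851085 × 10^6.
County 4: 17563²·(1 − 3086/17563)·194.9/3086 = 1.6058064 × 10^7.
Sum = 3.0407168 × 10^7.
SE = √(3.0407168 × 10^7) = 5514.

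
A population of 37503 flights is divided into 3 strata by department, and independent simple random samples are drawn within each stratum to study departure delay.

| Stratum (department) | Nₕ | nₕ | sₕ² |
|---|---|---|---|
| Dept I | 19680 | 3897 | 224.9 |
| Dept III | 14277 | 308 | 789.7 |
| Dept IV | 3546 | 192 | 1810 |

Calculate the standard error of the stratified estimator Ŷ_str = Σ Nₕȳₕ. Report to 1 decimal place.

Var(Ŷ_str) = Σₕ Nₕ²(1 − fₕ)sₕ²/nₕ.
Dept I: 19680²·(1 − 3897/19680)·224.9/3897 = 1.79256 × 10^7.
Dept III: 14277²·(1 − 308/14277)·789.7/308 = 5.1134463 × 10^8.
Dept IV: 3546²·(1 − 192/3546)·1810/192 = 1.1211898 × 10^8.
Sum = 6.4138921 × 10^8.
SE = √(6.4138921 × 10^8) = 25325.7.

25325.7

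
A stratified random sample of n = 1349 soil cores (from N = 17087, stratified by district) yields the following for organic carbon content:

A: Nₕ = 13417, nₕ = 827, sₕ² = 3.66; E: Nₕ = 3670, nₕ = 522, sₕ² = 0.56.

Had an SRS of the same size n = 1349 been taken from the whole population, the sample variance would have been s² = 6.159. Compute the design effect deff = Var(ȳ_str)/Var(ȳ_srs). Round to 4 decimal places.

Var(ȳ_str) = Σ Wₕ²(1−fₕ)sₕ²/nₕ with Wₕ = Nₕ/17087:
  A: (13417/17087)²·(1−827/13417)·3.66/827 = 0.0025605018
  E: (3670/17087)²·(1−522/3670)·0.56/522 = 4.2450878 × 10^-5
  → Var(ȳ_str) = 0.0026029527.
Var(ȳ_srs) = (1 − 1349/17087)·6.159/1349 = 0.0042051547.
deff = 0.0026029527 / 0.0042051547 = 0.6190.

0.6190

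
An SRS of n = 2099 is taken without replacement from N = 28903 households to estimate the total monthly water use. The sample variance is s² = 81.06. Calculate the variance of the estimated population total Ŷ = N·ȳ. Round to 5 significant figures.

Var(Ŷ) = N²·Var(ȳ) = N²·(1 − n/N)·s²/n.
f = 2099/28903 = 0.07262222; Var(ȳ) = 0.92737778·81.06/2099 = 0.035813837.
Var(Ŷ) = 28903² · 0.035813837 = 2.9918285 × 10^7.

2.9918 × 10^7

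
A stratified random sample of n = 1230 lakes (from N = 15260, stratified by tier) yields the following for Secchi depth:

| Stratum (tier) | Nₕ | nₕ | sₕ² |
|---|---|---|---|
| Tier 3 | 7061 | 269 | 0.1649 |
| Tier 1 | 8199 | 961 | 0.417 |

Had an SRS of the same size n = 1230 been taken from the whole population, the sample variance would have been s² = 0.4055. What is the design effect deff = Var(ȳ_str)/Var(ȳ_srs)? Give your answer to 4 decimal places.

0.7814

Var(ȳ_str) = Σ Wₕ²(1−fₕ)sₕ²/nₕ with Wₕ = Nₕ/15260:
  Tier 3: (7061/15260)²·(1−269/7061)·0.1649/269 = 1.2624762 × 10^-4
  Tier 1: (8199/15260)²·(1−961/8199)·0.417/961 = 1.1058165 × 10^-4
  → Var(ȳ_str) = 2.3682927 × 10^-4.
Var(ȳ_srs) = (1 − 1230/15260)·0.4055/1230 = 3.0310206 × 10^-4.
deff = (2.3682927 × 10^-4) / (3.0310206 × 10^-4) = 0.7814.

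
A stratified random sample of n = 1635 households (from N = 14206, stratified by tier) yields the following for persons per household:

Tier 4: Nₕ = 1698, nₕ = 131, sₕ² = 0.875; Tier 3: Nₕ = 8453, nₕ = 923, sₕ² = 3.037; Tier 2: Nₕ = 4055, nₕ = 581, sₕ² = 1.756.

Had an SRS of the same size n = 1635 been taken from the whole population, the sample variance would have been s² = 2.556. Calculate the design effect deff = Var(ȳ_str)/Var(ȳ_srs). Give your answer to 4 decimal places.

0.9663

Var(ȳ_str) = Σ Wₕ²(1−fₕ)sₕ²/nₕ with Wₕ = Nₕ/14206:
  Tier 4: (1698/14206)²·(1−131/1698)·0.875/131 = 8.8064286 × 10^-5
  Tier 3: (8453/14206)²·(1−923/8453)·3.037/923 = 0.00103778
  Tier 2: (4055/14206)²·(1−581/4055)·1.756/581 = 2.109723 × 10^-4
  → Var(ȳ_str) = 0.0013368166.
Var(ȳ_srs) = (1 − 1635/14206)·2.556/1635 = 0.0013833788.
deff = 0.0013368166 / 0.0013833788 = 0.9663.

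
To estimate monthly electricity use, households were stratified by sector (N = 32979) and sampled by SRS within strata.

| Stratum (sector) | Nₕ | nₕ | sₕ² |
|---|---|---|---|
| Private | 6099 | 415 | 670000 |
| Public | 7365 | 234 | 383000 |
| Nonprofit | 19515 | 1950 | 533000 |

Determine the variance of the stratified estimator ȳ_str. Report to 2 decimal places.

Var(ȳ_str) = Σₕ Wₕ²(1 − fₕ)sₕ²/nₕ with Wₕ = Nₕ/N, N = 32979.
Private: Wₕ = 0.18493587; term = 0.18493587²·(1 − 0.06804394)·670000/415 = 51.459367.
Public: Wₕ = 0.22332393; term = 0.22332393²·(1 − 0.03177189)·383000/234 = 79.037126.
Nonprofit: Wₕ = 0.59174020; term = 0.59174020²·(1 − 0.09992314)·533000/1950 = 86.145846.
Sum = 216.64234.

216.64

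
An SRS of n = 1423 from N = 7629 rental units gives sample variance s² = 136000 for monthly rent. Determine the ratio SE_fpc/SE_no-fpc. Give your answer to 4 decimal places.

f = n/N = 1423/7629 = 0.18652510.
SE_no-fpc = √(s²/n) = 9.7761308; SE_fpc = √((1−f)s²/n) = 8.8173703.
Ratio = √(1−f) = 0.90192843.

0.9019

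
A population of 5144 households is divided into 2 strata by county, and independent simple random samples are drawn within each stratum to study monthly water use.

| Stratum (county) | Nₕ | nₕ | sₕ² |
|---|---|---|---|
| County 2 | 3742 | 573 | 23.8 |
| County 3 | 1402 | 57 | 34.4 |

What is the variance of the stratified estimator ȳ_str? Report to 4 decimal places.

Var(ȳ_str) = Σₕ Wₕ²(1 − fₕ)sₕ²/nₕ with Wₕ = Nₕ/N, N = 5144.
County 2: Wₕ = 0.72744946; term = 0.72744946²·(1 − 0.15312667)·23.8/573 = 0.018614288.
County 3: Wₕ = 0.27255054; term = 0.27255054²·(1 − 0.04065621)·34.4/57 = 0.043008269.
Sum = 0.061622557.

0.0616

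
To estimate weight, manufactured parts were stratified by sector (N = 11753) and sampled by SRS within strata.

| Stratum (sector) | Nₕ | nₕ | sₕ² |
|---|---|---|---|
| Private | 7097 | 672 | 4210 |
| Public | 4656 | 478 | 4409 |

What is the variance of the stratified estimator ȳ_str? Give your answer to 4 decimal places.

3.3670

Var(ȳ_str) = Σₕ Wₕ²(1 − fₕ)sₕ²/nₕ with Wₕ = Nₕ/N, N = 11753.
Private: Wₕ = 0.60384583; term = 0.60384583²·(1 − 0.09468790)·4210/672 = 2.0680607.
Public: Wₕ = 0.39615417; term = 0.39615417²·(1 − 0.10266323)·4409/478 = 1.2989611.
Sum = 3.3670218.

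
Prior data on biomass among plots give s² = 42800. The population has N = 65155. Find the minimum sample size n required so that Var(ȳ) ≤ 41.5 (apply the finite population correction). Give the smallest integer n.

Without fpc, n₀ = s²/D = 42800/41.5 = 1031.3253.
With fpc, (1 − n/N)·s²/n ≤ D requires n ≥ n₀/(1 + n₀/N) = 1031.3253/(1 + 1031.3253/65155) = 1015.2550.
Rounding up, n = 1016.

1016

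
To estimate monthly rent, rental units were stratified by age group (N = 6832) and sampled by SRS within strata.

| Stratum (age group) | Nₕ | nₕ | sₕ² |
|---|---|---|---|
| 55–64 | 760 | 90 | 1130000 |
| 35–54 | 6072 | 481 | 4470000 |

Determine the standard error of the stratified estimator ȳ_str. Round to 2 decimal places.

Var(ȳ_str) = Σₕ Wₕ²(1 − fₕ)sₕ²/nₕ with Wₕ = Nₕ/N, N = 6832.
55–64: Wₕ = 0.11124122; term = 0.11124122²·(1 − 0.11842105)·1130000/90 = 136.971.
35–54: Wₕ = 0.88875878; term = 0.88875878²·(1 − 0.07921607)·4470000/481 = 6759.0862.
Sum = 6896.0572.
SE = √(6896.0572) = 83.04.

83.04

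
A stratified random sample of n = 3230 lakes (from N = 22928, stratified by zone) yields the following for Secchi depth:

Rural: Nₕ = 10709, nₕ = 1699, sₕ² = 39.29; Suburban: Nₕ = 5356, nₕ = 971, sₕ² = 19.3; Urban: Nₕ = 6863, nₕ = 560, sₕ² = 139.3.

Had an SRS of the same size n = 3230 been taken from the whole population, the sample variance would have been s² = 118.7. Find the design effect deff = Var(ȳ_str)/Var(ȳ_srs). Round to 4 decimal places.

0.8109

Var(ȳ_str) = Σ Wₕ²(1−fₕ)sₕ²/nₕ with Wₕ = Nₕ/22928:
  Rural: (10709/22928)²·(1−1699/10709)·39.29/1699 = 0.004244534
  Suburban: (5356/22928)²·(1−971/5356)·19.3/971 = 8.88006 × 10^-4
  Urban: (6863/22928)²·(1−560/6863)·139.3/560 = 0.020468784
  → Var(ȳ_str) = 0.025601324.
Var(ȳ_srs) = (1 − 3230/22928)·118.7/3230 = 0.03157215.
deff = 0.025601324 / 0.03157215 = 0.8109.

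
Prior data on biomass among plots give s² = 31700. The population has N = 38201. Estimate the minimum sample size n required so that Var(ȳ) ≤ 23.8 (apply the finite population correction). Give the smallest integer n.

Without fpc, n₀ = s²/D = 31700/23.8 = 1331.9328.
With fpc, (1 − n/N)·s²/n ≤ D requires n ≥ n₀/(1 + n₀/N) = 1331.9328/(1 + 1331.9328/38201) = 1287.0577.
Rounding up, n = 1288.

1288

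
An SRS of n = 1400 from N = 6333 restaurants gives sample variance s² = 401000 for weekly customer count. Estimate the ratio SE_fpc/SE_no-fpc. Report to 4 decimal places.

f = n/N = 1400/6333 = 0.22106427.
SE_no-fpc = √(s²/n) = 16.924201; SE_fpc = √((1−f)s²/n) = 14.936849.
Ratio = √(1−f) = 0.88257336.

0.8826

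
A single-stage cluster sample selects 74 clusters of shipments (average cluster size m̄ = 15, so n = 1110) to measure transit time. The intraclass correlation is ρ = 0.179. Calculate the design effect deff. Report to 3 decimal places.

3.506

deff = 1 + (15 − 1)·0.179 = 1 + 2.506 = 3.506.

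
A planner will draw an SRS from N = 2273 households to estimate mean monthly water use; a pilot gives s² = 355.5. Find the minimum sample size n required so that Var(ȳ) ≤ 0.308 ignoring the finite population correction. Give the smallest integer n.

1155

Without fpc, n₀ = s²/D = 355.5/0.308 = 1154.2208.
Rounding up, n = 1155.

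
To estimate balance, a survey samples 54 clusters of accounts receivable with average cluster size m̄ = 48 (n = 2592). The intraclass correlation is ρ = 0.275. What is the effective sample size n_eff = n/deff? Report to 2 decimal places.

deff = 1 + (48 − 1)·0.275 = 1 + 12.925 = 13.925.
n_eff = 2592 / 13.925 = 186.14.

186.14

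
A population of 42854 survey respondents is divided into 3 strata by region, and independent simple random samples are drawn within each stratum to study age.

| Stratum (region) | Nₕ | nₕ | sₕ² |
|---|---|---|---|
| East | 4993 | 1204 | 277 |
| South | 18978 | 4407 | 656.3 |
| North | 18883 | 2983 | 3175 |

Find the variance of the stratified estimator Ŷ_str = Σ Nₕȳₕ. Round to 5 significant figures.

Var(Ŷ_str) = Σₕ Nₕ²(1 − fₕ)sₕ²/nₕ.
East: 4993²·(1 − 1204/4993)·277/1204 = 4.3525068 × 10^6.
South: 18978²·(1 − 4407/18978)·656.3/4407 = 4.1181215 × 10^7.
North: 18883²·(1 − 2983/18883)·3175/2983 = 3.1956455 × 10^8.
Sum = 3.6509827 × 10^8.

3.6510 × 10^8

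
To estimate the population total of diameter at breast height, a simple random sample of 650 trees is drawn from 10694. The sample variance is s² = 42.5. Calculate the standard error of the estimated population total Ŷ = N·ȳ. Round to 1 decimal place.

2650.1

Var(Ŷ) = N²·Var(ȳ) = N²·(1 − n/N)·s²/n.
f = 650/10694 = 0.06078175; Var(ȳ) = 0.93921825·42.5/650 = 0.061410424.
Var(Ŷ) = 10694² · 0.061410424 = 7.0229966 × 10^6.
SE(Ŷ) = √(7.0229966 × 10^6) = 2650.1.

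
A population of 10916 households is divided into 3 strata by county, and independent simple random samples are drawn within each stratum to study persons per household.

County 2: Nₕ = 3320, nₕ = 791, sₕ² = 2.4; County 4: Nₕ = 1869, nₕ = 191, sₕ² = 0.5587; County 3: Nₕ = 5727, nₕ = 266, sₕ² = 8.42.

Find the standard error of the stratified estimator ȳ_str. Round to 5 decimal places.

0.09273

Var(ȳ_str) = Σₕ Wₕ²(1 − fₕ)sₕ²/nₕ with Wₕ = Nₕ/N, N = 10916.
County 2: Wₕ = 0.30414071; term = 0.30414071²·(1 − 0.23825301)·2.4/791 = 2.1379356 × 10^-4.
County 4: Wₕ = 0.17121656; term = 0.17121656²·(1 − 0.10219369)·0.5587/191 = 7.6987374 × 10^-5.
County 3: Wₕ = 0.52464273; term = 0.52464273²·(1 − 0.04644666)·8.42/266 = 0.00830812.
Sum = 0.0085989009.
SE = √(0.0085989009) = 0.09273.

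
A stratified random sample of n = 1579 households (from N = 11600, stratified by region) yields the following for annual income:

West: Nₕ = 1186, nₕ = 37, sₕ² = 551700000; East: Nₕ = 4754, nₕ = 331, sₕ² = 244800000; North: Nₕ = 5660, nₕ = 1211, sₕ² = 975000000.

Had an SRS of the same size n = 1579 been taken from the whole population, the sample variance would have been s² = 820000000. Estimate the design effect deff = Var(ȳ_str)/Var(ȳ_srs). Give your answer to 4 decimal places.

Var(ȳ_str) = Σ Wₕ²(1−fₕ)sₕ²/nₕ with Wₕ = Nₕ/11600:
  West: (1186/11600)²·(1−37/1186)·551700000/37 = 151004.54
  East: (4754/11600)²·(1−331/4754)·244800000/331 = 115569.59
  North: (5660/11600)²·(1−1211/5660)·975000000/1211 = 150668.8
  → Var(ȳ_str) = 417242.93.
Var(ȳ_srs) = (1 − 1579/11600)·820000000/1579 = 448626.37.
deff = 417242.93 / 448626.37 = 0.9300.

0.9300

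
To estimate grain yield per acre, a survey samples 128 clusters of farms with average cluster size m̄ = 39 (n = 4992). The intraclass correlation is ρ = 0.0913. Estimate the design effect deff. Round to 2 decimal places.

4.47

deff = 1 + (39 − 1)·0.0913 = 1 + 3.4694 = 4.4694.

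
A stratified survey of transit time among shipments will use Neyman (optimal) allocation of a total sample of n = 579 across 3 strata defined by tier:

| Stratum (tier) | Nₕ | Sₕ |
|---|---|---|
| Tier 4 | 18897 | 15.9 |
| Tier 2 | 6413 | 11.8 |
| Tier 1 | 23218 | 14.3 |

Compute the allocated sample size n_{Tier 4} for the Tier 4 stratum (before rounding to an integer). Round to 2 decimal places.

245.66

Neyman allocation: nₕ = n·NₕSₕ / Σⱼ NⱼSⱼ.
Σ NⱼSⱼ = 18897·15.9 + 6413·11.8 + 23218·14.3 = 708153.1.
n_{Tier 4} = 579·18897·15.9 / 708153.1 = 245.66.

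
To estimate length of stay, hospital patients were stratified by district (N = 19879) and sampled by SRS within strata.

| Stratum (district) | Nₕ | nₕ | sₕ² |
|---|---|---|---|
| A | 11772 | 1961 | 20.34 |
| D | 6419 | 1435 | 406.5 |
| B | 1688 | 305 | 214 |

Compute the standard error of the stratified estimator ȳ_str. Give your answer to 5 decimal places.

Var(ȳ_str) = Σₕ Wₕ²(1 − fₕ)sₕ²/nₕ with Wₕ = Nₕ/N, N = 19879.
A: Wₕ = 0.59218271; term = 0.59218271²·(1 − 0.16658172)·20.34/1961 = 0.0030314319.
D: Wₕ = 0.32290357; term = 0.32290357²·(1 − 0.22355507)·406.5/1435 = 0.022933218.
B: Wₕ = 0.08491373; term = 0.08491373²·(1 − 0.18068720)·214/305 = 0.0041449518.
Sum = 0.030109602.
SE = √(0.030109602) = 0.17352.

0.17352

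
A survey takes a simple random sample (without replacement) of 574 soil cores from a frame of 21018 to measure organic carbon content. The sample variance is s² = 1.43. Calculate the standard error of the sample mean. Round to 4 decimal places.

0.0492

Under SRS without replacement, Var(ȳ) = (1 − f)·s²/n with f = n/N = 574/21018 = 0.02730992.
Var(ȳ) = (1 − 0.02730992)·1.43/574 = 0.97269008·0.0024912892 = 0.0024232523.
SE(ȳ) = √(0.0024232523) = 0.0492.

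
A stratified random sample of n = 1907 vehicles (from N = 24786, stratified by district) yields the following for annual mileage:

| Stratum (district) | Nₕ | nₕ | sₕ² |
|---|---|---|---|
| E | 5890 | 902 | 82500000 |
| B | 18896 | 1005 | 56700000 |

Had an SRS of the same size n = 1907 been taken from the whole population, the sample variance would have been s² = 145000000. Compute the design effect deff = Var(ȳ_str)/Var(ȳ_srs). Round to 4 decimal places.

Var(ȳ_str) = Σ Wₕ²(1−fₕ)sₕ²/nₕ with Wₕ = Nₕ/24786:
  E: (5890/24786)²·(1−902/5890)·82500000/902 = 4373.9746
  B: (18896/24786)²·(1−1005/18896)·56700000/1005 = 31046.211
  → Var(ȳ_str) = 35420.186.
Var(ȳ_srs) = (1 − 1907/24786)·145000000/1907 = 70185.581.
deff = 35420.186 / 70185.581 = 0.5047.

0.5047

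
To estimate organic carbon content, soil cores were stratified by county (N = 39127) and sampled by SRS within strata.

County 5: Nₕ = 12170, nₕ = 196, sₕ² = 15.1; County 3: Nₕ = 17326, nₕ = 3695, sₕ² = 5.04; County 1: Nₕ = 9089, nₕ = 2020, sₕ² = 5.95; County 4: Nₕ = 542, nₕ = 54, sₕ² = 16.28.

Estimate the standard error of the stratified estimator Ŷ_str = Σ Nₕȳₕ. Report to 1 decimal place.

3437.7

Var(Ŷ_str) = Σₕ Nₕ²(1 − fₕ)sₕ²/nₕ.
County 5: 12170²·(1 − 196/12170)·15.1/196 = 1.1226664 × 10^7.
County 3: 17326²·(1 − 3695/17326)·5.04/3695 = 322138.12.
County 1: 9089²·(1 − 2020/9089)·5.95/2020 = 189251.65.
County 4: 542²·(1 − 54/542)·16.28/54 = 79740.646.
Sum = 1.1817794 × 10^7.
SE = √(1.1817794 × 10^7) = 3437.7.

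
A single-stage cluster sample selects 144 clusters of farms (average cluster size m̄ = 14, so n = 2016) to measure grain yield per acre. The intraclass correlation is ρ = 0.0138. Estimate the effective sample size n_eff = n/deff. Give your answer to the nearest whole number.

deff = 1 + (14 − 1)·0.0138 = 1 + 0.1794 = 1.1794.
n_eff = 2016 / 1.1794 = 1709.

1709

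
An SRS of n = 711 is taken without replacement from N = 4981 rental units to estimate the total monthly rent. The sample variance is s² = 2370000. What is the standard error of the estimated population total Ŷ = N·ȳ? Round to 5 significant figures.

266260

Var(Ŷ) = N²·Var(ȳ) = N²·(1 − n/N)·s²/n.
f = 711/4981 = 0.14274242; Var(ȳ) = 0.85725758·2370000/711 = 2857.5253.
Var(Ŷ) = 4981² · 2857.5253 = 7.0896234 × 10^10.
SE(Ŷ) = √(7.0896234 × 10^10) = 266260.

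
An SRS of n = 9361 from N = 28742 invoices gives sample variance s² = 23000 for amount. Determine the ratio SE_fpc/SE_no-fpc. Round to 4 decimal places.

0.8212

f = n/N = 9361/28742 = 0.32569063.
SE_no-fpc = √(s²/n) = 1.5674828; SE_fpc = √((1−f)s²/n) = 1.2871596.
Ratio = √(1−f) = 0.82116343.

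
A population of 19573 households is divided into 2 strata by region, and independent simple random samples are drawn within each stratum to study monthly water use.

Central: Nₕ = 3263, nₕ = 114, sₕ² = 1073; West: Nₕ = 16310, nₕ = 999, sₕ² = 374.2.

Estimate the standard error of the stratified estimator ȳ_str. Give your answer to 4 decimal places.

0.7047

Var(ȳ_str) = Σₕ Wₕ²(1 − fₕ)sₕ²/nₕ with Wₕ = Nₕ/N, N = 19573.
Central: Wₕ = 0.16670924; term = 0.16670924²·(1 − 0.03493717)·1073/114 = 0.25244677.
West: Wₕ = 0.83329076; term = 0.83329076²·(1 − 0.06125077)·374.2/999 = 0.24416366.
Sum = 0.49661043.
SE = √(0.49661043) = 0.7047.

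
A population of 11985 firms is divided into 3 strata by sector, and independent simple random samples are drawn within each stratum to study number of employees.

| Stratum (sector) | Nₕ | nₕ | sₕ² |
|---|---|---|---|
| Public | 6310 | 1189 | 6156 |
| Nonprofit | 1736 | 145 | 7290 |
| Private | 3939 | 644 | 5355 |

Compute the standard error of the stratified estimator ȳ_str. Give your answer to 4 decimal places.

1.6979

Var(ȳ_str) = Σₕ Wₕ²(1 − fₕ)sₕ²/nₕ with Wₕ = Nₕ/N, N = 11985.
Public: Wₕ = 0.52649145; term = 0.52649145²·(1 − 0.18843106)·6156/1189 = 1.1647288.
Nonprofit: Wₕ = 0.14484773; term = 0.14484773²·(1 − 0.08352535)·7290/145 = 0.96672589.
Private: Wₕ = 0.32866083; term = 0.32866083²·(1 − 0.16349327)·5355/644 = 0.75134419.
Sum = 2.8827989.
SE = √(2.8827989) = 1.6979.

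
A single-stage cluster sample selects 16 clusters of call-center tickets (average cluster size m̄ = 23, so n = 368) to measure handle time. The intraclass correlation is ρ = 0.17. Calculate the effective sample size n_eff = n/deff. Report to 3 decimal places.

77.637

deff = 1 + (23 − 1)·0.17 = 1 + 3.74 = 4.74.
n_eff = 368 / 4.74 = 77.637.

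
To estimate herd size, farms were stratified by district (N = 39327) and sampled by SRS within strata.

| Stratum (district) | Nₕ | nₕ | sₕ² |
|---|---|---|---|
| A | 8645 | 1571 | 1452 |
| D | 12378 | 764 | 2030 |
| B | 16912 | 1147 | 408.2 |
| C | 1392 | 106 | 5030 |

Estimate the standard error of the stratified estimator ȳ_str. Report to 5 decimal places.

0.63229

Var(ȳ_str) = Σₕ Wₕ²(1 − fₕ)sₕ²/nₕ with Wₕ = Nₕ/N, N = 39327.
A: Wₕ = 0.21982353; term = 0.21982353²·(1 − 0.18172354)·1452/1571 = 0.036545916.
D: Wₕ = 0.31474559; term = 0.31474559²·(1 − 0.06172241)·2030/764 = 0.2469752.
B: Wₕ = 0.43003534; term = 0.43003534²·(1 − 0.06782167)·408.2/1147 = 0.061350328.
C: Wₕ = 0.03539553; term = 0.03539553²·(1 − 0.07614943)·5030/106 = 0.054923814.
Sum = 0.39979526.
SE = √(0.39979526) = 0.63229.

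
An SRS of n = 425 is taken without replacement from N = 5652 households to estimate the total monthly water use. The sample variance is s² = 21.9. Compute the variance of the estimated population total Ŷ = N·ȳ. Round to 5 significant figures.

1.5223 × 10^6

Var(Ŷ) = N²·Var(ȳ) = N²·(1 − n/N)·s²/n.
f = 425/5652 = 0.07519462; Var(ȳ) = 0.92480538·21.9/425 = 0.047654677.
Var(Ŷ) = 5652² · 0.047654677 = 1.5223336 × 10^6.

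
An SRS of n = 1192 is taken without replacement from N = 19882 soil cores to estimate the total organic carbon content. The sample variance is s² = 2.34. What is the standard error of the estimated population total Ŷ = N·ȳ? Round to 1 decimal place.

Var(Ŷ) = N²·Var(ȳ) = N²·(1 − n/N)·s²/n.
f = 1192/19882 = 0.05995373; Var(ȳ) = 0.94004627·2.34/1192 = 0.0018453929.
Var(Ŷ) = 19882² · 0.0018453929 = 729472.6.
SE(Ŷ) = √(729472.6) = 854.1.

854.1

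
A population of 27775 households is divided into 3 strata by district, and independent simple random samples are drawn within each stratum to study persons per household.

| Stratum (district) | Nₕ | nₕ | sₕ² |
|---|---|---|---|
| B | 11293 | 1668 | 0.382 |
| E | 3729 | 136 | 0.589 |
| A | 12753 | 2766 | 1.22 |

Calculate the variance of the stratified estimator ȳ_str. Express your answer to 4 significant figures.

Var(ȳ_str) = Σₕ Wₕ²(1 − fₕ)sₕ²/nₕ with Wₕ = Nₕ/N, N = 27775.
B: Wₕ = 0.40658866; term = 0.40658866²·(1 − 0.14770212)·0.382/1668 = 3.2267792 × 10^-5.
E: Wₕ = 0.13425743; term = 0.13425743²·(1 − 0.03647090)·0.589/136 = 7.5217319 × 10^-5.
A: Wₕ = 0.45915392; term = 0.45915392²·(1 − 0.21689014)·1.22/2766 = 7.2819372 × 10^-5.
Sum = 1.8030448 × 10^-4.

1.803 × 10^-4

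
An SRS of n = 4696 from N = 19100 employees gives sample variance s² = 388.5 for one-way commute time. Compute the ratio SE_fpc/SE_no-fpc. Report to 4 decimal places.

0.8684

f = n/N = 4696/19100 = 0.24586387.
SE_no-fpc = √(s²/n) = 0.2876282; SE_fpc = √((1−f)s²/n) = 0.24977924.
Ratio = √(1−f) = 0.86841011.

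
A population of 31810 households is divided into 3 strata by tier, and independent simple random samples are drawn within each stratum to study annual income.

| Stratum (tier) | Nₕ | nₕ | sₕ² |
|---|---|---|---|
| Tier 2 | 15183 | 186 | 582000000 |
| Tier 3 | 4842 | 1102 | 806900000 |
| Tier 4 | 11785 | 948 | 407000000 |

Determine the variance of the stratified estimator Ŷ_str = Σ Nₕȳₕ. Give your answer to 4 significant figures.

7.806 × 10^14

Var(Ŷ_str) = Σₕ Nₕ²(1 − fₕ)sₕ²/nₕ.
Tier 2: 15183²·(1 − 186/15183)·582000000/186 = 7.1247893 × 10^14.
Tier 3: 4842²·(1 − 1102/4842)·806900000/1102 = 1.3259725 × 10^13.
Tier 4: 11785²·(1 − 948/11785)·407000000/948 = 5.4830819 × 10^13.
Sum = 7.8056947 × 10^14.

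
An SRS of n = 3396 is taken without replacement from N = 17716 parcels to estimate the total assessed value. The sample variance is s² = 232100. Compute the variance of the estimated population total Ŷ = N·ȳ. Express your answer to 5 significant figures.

Var(Ŷ) = N²·Var(ȳ) = N²·(1 − n/N)·s²/n.
f = 3396/17716 = 0.19169113; Var(ȳ) = 0.80830887·232100/3396 = 55.24396.
Var(Ŷ) = 17716² · 55.24396 = 1.7338685 × 10^10.

1.7339 × 10^10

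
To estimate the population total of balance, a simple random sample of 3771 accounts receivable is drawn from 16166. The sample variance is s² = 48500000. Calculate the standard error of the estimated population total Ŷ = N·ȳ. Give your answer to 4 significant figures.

Var(Ŷ) = N²·Var(ȳ) = N²·(1 − n/N)·s²/n.
f = 3771/16166 = 0.23326735; Var(ȳ) = 0.76673265·48500000/3771 = 9861.1863.
Var(Ŷ) = 16166² · 9861.1863 = 2.577118 × 10^12.
SE(Ŷ) = √(2.577118 × 10^12) = 1.605 × 10^6.

1.605 × 10^6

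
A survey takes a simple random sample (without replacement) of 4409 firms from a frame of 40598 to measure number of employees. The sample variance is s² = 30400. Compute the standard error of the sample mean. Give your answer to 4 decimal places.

2.4791

Under SRS without replacement, Var(ȳ) = (1 − f)·s²/n with f = n/N = 4409/40598 = 0.10860141.
Var(ȳ) = (1 − 0.10860141)·30400/4409 = 0.89139859·6.8949875 = 6.1461822.
SE(ȳ) = √(6.1461822) = 2.4791.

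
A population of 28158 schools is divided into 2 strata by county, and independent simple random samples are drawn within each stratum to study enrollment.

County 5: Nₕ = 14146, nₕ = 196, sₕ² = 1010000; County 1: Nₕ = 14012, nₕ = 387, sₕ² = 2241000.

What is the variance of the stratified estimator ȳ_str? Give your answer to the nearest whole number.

2677

Var(ȳ_str) = Σₕ Wₕ²(1 − fₕ)sₕ²/nₕ with Wₕ = Nₕ/N, N = 28158.
County 5: Wₕ = 0.50237943; term = 0.50237943²·(1 − 0.01385551)·1010000/196 = 1282.536.
County 1: Wₕ = 0.49762057; term = 0.49762057²·(1 − 0.02761918)·2241000/387 = 1394.3247.
Sum = 2676.8607.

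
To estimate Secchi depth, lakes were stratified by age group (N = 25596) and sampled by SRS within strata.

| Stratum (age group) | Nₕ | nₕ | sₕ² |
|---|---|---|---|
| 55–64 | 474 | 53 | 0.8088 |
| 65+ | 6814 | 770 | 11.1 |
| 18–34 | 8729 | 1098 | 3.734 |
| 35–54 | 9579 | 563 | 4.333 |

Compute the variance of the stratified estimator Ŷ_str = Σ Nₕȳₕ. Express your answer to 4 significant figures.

1.488 × 10^6

Var(Ŷ_str) = Σₕ Nₕ²(1 − fₕ)sₕ²/nₕ.
55–64: 474²·(1 − 53/474)·0.8088/53 = 3045.2693.
65+: 6814²·(1 − 770/6814)·11.1/770 = 593688.78.
18–34: 8729²·(1 − 1098/8729)·3.734/1098 = 226525.93.
35–54: 9579²·(1 − 563/9579)·4.333/563 = 664682.69.
Sum = 1.4879427 × 10^6.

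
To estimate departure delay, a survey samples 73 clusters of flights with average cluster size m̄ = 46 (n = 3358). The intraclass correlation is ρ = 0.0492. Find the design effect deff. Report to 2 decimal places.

3.21

deff = 1 + (46 − 1)·0.0492 = 1 + 2.214 = 3.214.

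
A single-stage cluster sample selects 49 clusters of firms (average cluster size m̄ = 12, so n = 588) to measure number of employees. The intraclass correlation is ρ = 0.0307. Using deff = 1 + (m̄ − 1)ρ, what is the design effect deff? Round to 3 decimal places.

deff = 1 + (12 − 1)·0.0307 = 1 + 0.3377 = 1.3377.

1.338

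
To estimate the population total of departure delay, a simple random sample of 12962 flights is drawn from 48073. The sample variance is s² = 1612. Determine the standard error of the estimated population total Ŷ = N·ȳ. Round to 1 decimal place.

14488.3

Var(Ŷ) = N²·Var(ȳ) = N²·(1 − n/N)·s²/n.
f = 12962/48073 = 0.26963160; Var(ȳ) = 0.73036840·1612/12962 = 0.090831188.
Var(Ŷ) = 48073² · 0.090831188 = 2.0991209 × 10^8.
SE(Ŷ) = √(2.0991209 × 10^8) = 14488.3.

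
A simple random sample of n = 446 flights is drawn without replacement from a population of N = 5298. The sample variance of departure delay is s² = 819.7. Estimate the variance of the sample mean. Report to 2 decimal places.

1.68

Under SRS without replacement, Var(ȳ) = (1 − f)·s²/n with f = n/N = 446/5298 = 0.08418271.
Var(ȳ) = (1 − 0.08418271)·819.7/446 = 0.91581729·1.8378924 = 1.6831736.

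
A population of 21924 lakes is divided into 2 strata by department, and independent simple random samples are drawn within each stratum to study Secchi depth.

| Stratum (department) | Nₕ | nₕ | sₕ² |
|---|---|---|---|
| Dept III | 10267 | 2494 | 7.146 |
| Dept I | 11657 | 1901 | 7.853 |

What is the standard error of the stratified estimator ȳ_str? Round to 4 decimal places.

0.0381

Var(ȳ_str) = Σₕ Wₕ²(1 − fₕ)sₕ²/nₕ with Wₕ = Nₕ/N, N = 21924.
Dept III: Wₕ = 0.46829958; term = 0.46829958²·(1 − 0.24291419)·7.146/2494 = 4.7572854 × 10^-4.
Dept I: Wₕ = 0.53170042; term = 0.53170042²·(1 − 0.16307798)·7.853/1901 = 9.7740033 × 10^-4.
Sum = 0.0014531289.
SE = √(0.0014531289) = 0.0381.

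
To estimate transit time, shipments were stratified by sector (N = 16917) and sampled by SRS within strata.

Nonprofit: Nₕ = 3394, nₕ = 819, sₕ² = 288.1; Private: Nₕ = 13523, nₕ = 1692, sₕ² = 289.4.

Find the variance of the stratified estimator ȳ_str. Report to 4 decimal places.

0.1064

Var(ȳ_str) = Σₕ Wₕ²(1 − fₕ)sₕ²/nₕ with Wₕ = Nₕ/N, N = 16917.
Nonprofit: Wₕ = 0.20062659; term = 0.20062659²·(1 − 0.24130819)·288.1/819 = 0.01074241.
Private: Wₕ = 0.79937341; term = 0.79937341²·(1 − 0.12512017)·289.4/1692 = 0.095619391.
Sum = 0.1063618.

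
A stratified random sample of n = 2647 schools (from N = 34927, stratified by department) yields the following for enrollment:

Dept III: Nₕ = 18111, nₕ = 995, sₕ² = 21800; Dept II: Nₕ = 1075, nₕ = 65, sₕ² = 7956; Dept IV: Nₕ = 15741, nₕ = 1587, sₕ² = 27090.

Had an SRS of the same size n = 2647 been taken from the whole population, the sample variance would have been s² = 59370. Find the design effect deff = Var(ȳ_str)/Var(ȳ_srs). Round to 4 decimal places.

Var(ȳ_str) = Σ Wₕ²(1−fₕ)sₕ²/nₕ with Wₕ = Nₕ/34927:
  Dept III: (18111/34927)²·(1−995/18111)·21800/995 = 5.5674401
  Dept II: (1075/34927)²·(1−65/1075)·7956/65 = 0.10894033
  Dept IV: (15741/34927)²·(1−1587/15741)·27090/1587 = 3.1176045
  → Var(ȳ_str) = 8.7939849.
Var(ȳ_srs) = (1 − 2647/34927)·59370/2647 = 20.729334.
deff = 8.7939849 / 20.729334 = 0.4242.

0.4242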